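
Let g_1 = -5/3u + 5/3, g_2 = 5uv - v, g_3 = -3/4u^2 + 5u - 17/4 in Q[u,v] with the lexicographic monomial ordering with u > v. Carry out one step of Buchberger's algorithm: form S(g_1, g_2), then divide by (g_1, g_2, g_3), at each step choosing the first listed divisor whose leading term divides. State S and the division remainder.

lcm(LM(g_1), LM(g_2)) = uv.
S = (lcm/LT(g_1))·g_1 − (lcm/LT(g_2))·g_2 = -4/5v.
Reduce S modulo (g_1, g_2, g_3) in that order:
  leading term v: no divisor's leading term divides it; move -4/5v to the remainder.
The remainder -4/5v is nonzero, so it would be added as the next basis element.

S(g_1, g_2) = -4/5v; remainder on division = -4/5v.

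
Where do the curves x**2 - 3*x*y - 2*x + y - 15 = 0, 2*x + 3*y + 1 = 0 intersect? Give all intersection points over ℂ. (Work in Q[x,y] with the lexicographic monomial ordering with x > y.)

{(23/9, -55/27), (-2, 1)}

Compute a lex Gröbner basis by Buchberger's algorithm.
f_1 = x**2 - 3*x*y - 2*x + y - 15, LT = x**2.
f_2 = 2*x + 3*y + 1, LT = x.

S(f_1,f_2): lcm = x**2. S = -9/2*x*y - 5/2*x + y - 15.
  leading term x*y: subtract (-9/4*y)·f_2 from -9/2*x*y - 5/2*x + y - 15 → -5/2*x + 27/4*y**2 + 13/4*y - 15
  leading term x: subtract (-5/4)·f_2 from -5/2*x + 27/4*y**2 + 13/4*y - 15 → 27/4*y**2 + 7*y - 55/4
  leading term y**2: no divisor's leading term divides it; move 27/4*y**2 to the remainder.
  leading term y: no divisor's leading term divides it; move 7*y to the remainder.
  leading term 1: no divisor's leading term divides it; move -55/4 to the remainder.
  remainder 27/4*y**2 + 7*y - 55/4 ≠ 0; add h_3 = 27/4*y**2 + 7*y - 55/4 to the basis.

S(f_1,h_3): leading monomials are coprime, so the S-polynomial reduces to 0 (Buchberger's first criterion).
S(f_2,h_3): leading monomials are coprime, so the S-polynomial reduces to 0 (Buchberger's first criterion).
Every S-polynomial of the final basis reduces to 0, so we have a Gröbner basis.
Inter-reduce: drop elements whose leading term is divisible by another's, tail-reduce, and make monic.
Reduced Gröbner basis: {x + 3/2*y + 1/2, y**2 + 28/27*y - 55/27}.

The lex basis is triangular: the last element involves only y. Solving y**2 + 28/27*y - 55/27 = 0 gives y ∈ {-55/27, 1}; substituting each value into the earlier elements determines the remaining variables.
  y = -55/27: the earlier basis element becomes x - 23/9 = 0, giving x = 23/9 — point (23/9, -55/27).
  y = 1: the earlier basis element becomes x + 2 = 0, giving x = -2 — point (-2, 1).
Check: every point annihilates each of the original generators.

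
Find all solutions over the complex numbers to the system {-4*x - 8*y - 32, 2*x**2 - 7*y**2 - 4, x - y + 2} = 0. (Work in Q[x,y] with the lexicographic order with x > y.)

Compute a lex Gröbner basis by Buchberger's algorithm.
f_1 = -4*x - 8*y - 32, LT = x.
f_2 = 2*x**2 - 7*y**2 - 4, LT = x**2.
f_3 = x - y + 2, LT = x.

S(f_1,f_2): lcm = x**2. S = 2*x*y + 8*x + 7/2*y**2 + 2.
  leading term x*y: subtract (-1/2*y)·f_1 from 2*x*y + 8*x + 7/2*y**2 + 2 → 8*x - 1/2*y**2 - 16*y + 2
  leading term x: subtract (-2)·f_1 from 8*x - 1/2*y**2 - 16*y + 2 → -1/2*y**2 - 32*y - 62
  leading term y**2: no divisor's leading term divides it; move -1/2*y**2 to the remainder.
  leading term y: no divisor's leading term divides it; move -32*y to the remainder.
  leading term 1: no divisor's leading term divides it; move -62 to the remainder.
  remainder -1/2*y**2 - 32*y - 62 ≠ 0; add h_4 = -1/2*y**2 - 32*y - 62 to the basis.

S(f_1,f_3): lcm = x. S = 3*y + 6.
  leading term y: no divisor's leading term divides it; move 3*y to the remainder.
  leading term 1: no divisor's leading term divides it; move 6 to the remainder.
  remainder 3*y + 6 ≠ 0; add h_5 = 3*y + 6 to the basis.

S(f_2,f_3): lcm = x**2. S = x*y - 2*x - 7/2*y**2 - 2.
  leading term x*y: subtract (-1/4*y)·f_1 from x*y - 2*x - 7/2*y**2 - 2 → -2*x - 11/2*y**2 - 8*y - 2
  leading term x: subtract (1/2)·f_1 from -2*x - 11/2*y**2 - 8*y - 2 → -11/2*y**2 - 4*y + 14
  leading term y**2: subtract (11)·h_4 from -11/2*y**2 - 4*y + 14 → 348*y + 696
  leading term y: subtract (116)·h_5 from 348*y + 696 → 0
  remainder 0.

S(f_1,h_4): leading monomials are coprime, so the S-polynomial reduces to 0 (Buchberger's first criterion).
S(f_2,h_4): leading monomials are coprime, so the S-polynomial reduces to 0 (Buchberger's first criterion).
S(f_3,h_4): leading monomials are coprime, so the S-polynomial reduces to 0 (Buchberger's first criterion).
S(f_1,h_5): leading monomials are coprime, so the S-polynomial reduces to 0 (Buchberger's first criterion).
S(f_2,h_5): leading monomials are coprime, so the S-polynomial reduces to 0 (Buchberger's first criterion).
S(f_3,h_5): leading monomials are coprime, so the S-polynomial reduces to 0 (Buchberger's first criterion).
S(h_4,h_5): lcm = y**2. S = 62*y + 124.
  leading term y: subtract (62/3)·h_5 from 62*y + 124 → 0
  remainder 0.

Every S-polynomial of the final basis reduces to 0, so we have a Gröbner basis.
Inter-reduce: drop elements whose leading term is divisible by another's, tail-reduce, and make monic.
Reduced Gröbner basis: {x + 4, y + 2}.

Elimination: the polynomial y + 2 lies in the elimination ideal for y, so y ∈ {-2}. For each such y, the remaining basis elements (now univariate) give the rest of the solution.
  y = -2: the earlier basis element becomes x + 4 = 0, giving x = -4 — point (-4, -2).

{(-4, -2)}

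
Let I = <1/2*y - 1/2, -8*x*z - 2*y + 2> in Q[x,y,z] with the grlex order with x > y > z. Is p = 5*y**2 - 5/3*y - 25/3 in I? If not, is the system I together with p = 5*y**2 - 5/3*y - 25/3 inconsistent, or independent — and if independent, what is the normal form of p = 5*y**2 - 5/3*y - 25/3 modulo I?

First compute the reduced Gröbner basis of I by Buchberger's algorithm.
f_1 = 1/2*y - 1/2, LT = y.
f_2 = -8*x*z - 2*y + 2, LT = x*z.

The S-polynomials (S(f_1,f_2)) all reduce to 0 modulo the current basis, so we have a Gröbner basis.
Inter-reduce: drop elements whose leading term is divisible by another's, tail-reduce, and make monic.
Reduced Gröbner basis: {x*z, y - 1}.
Label its elements g_1 = x*z, g_2 = y - 1.

Reduce p = 5*y**2 - 5/3*y - 25/3 modulo G:
  leading term y**2: subtract (5*y)·g_2 from 5*y**2 - 5/3*y - 25/3 → 10/3*y - 25/3
  leading term y: subtract (10/3)·g_2 from 10/3*y - 25/3 → -5
  leading term 1: no divisor's leading term divides it; move -5 to the remainder.
  normal form = -5.
The normal form is nonzero, so p ∉ I. Since p minus its normal form lies in I, I + (p) = I + (r) where r = -5; decide whether this ideal is the whole ring.
Here r = -5 is a nonzero constant, hence a unit: 1 ∈ I + (p), the Gröbner basis of I + (p) is {1}, and the enlarged system has no common solution — adjoining p is inconsistent.

Adjoining 5*y**2 - 5/3*y - 25/3 makes the ideal the whole ring: the system is inconsistent.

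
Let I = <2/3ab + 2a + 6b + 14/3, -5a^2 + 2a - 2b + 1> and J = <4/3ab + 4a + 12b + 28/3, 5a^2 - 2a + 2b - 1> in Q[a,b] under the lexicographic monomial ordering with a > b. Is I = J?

Two ideals are equal iff their reduced Gröbner bases coincide (the reduced basis is unique for a fixed ordering).
Buchberger on the first generating set:
f_1 = 2/3ab + 2a + 6b + 14/3, LT = ab.
f_2 = -5a^2 + 2a - 2b + 1, LT = a^2.

S(f_1,f_2): lcm = a^2b. S = 3a^2 + 47/5ab + 7a - 2/5b^2 + 1/5b.
  leading term a^2: subtract (-3/5)·f_2 from 3a^2 + 47/5ab + 7a - 2/5b^2 + 1/5b → 47/5ab + 41/5a - 2/5b^2 - b + 3/5
  leading term ab: subtract (141/10)·f_1 from 47/5ab + 41/5a - 2/5b^2 - b + 3/5 → -20a - 2/5b^2 - 428/5b - 326/5
  leading term a: no divisor's leading term divides it; move -20a to the remainder.
  leading term b^2: no divisor's leading term divides it; move -2/5b^2 to the remainder.
  leading term b: no divisor's leading term divides it; move -428/5b to the remainder.
  leading term 1: no divisor's leading term divides it; move -326/5 to the remainder.
  remainder -20a - 2/5b^2 - 428/5b - 326/5 ≠ 0; add g_3 = -20a - 2/5b^2 - 428/5b - 326/5 to the basis.

S(f_1,g_3): lcm = ab. S = 3a - 1/50b^3 - 107/25b^2 + 287/50b + 7.
  leading term a: subtract (-3/20)·g_3 from 3a - 1/50b^3 - 107/25b^2 + 287/50b + 7 → -1/50b^3 - 217/50b^2 - 71/10b - 139/50
  leading term b^3: no divisor's leading term divides it; move -1/50b^3 to the remainder.
  leading term b^2: no divisor's leading term divides it; move -217/50b^2 to the remainder.
  leading term b: no divisor's leading term divides it; move -71/10b to the remainder.
  leading term 1: no divisor's leading term divides it; move -139/50 to the remainder.
  remainder -1/50b^3 - 217/50b^2 - 71/10b - 139/50 ≠ 0; add g_4 = -1/50b^3 - 217/50b^2 - 71/10b - 139/50 to the basis.

The other S-polynomials (S(f_2,g_3), S(f_1,g_4), S(f_2,g_4), S(g_3,g_4)) all reduce to 0 modulo the current basis, so we have a Gröbner basis.
Inter-reduce: drop elements whose leading term is divisible by another's, tail-reduce, and make monic.
Reduced Gröbner basis: {a + 1/50b^2 + 107/25b + 163/50, b^3 + 217b^2 + 355b + 139}.

Buchberger on the second generating set:
h_1 = 4/3ab + 4a + 12b + 28/3, LT = ab.
h_2 = 5a^2 - 2a + 2b - 1, LT = a^2.

S(h_1,h_2): lcm = a^2b. S = 3a^2 + 47/5ab + 7a - 2/5b^2 + 1/5b.
  leading term a^2: subtract (3/5)·h_2 from 3a^2 + 47/5ab + 7a - 2/5b^2 + 1/5b → 47/5ab + 41/5a - 2/5b^2 - b + 3/5
  leading term ab: subtract (141/20)·h_1 from 47/5ab + 41/5a - 2/5b^2 - b + 3/5 → -20a - 2/5b^2 - 428/5b - 326/5
  leading term a: no divisor's leading term divides it; move -20a to the remainder.
  leading term b^2: no divisor's leading term divides it; move -2/5b^2 to the remainder.
  leading term b: no divisor's leading term divides it; move -428/5b to the remainder.
  leading term 1: no divisor's leading term divides it; move -326/5 to the remainder.
  remainder -20a - 2/5b^2 - 428/5b - 326/5 ≠ 0; add k_3 = -20a - 2/5b^2 - 428/5b - 326/5 to the basis.

S(h_1,k_3): lcm = ab. S = 3a - 1/50b^3 - 107/25b^2 + 287/50b + 7.
  leading term a: subtract (-3/20)·k_3 from 3a - 1/50b^3 - 107/25b^2 + 287/50b + 7 → -1/50b^3 - 217/50b^2 - 71/10b - 139/50
  leading term b^3: no divisor's leading term divides it; move -1/50b^3 to the remainder.
  leading term b^2: no divisor's leading term divides it; move -217/50b^2 to the remainder.
  leading term b: no divisor's leading term divides it; move -71/10b to the remainder.
  leading term 1: no divisor's leading term divides it; move -139/50 to the remainder.
  remainder -1/50b^3 - 217/50b^2 - 71/10b - 139/50 ≠ 0; add k_4 = -1/50b^3 - 217/50b^2 - 71/10b - 139/50 to the basis.

The other S-polynomials (S(h_2,k_3), S(h_1,k_4), S(h_2,k_4), S(k_3,k_4)) all reduce to 0 modulo the current basis, so we have a Gröbner basis.
Inter-reduce: drop elements whose leading term is divisible by another's, tail-reduce, and make monic.
Reduced Gröbner basis: {a + 1/50b^2 + 107/25b + 163/50, b^3 + 217b^2 + 355b + 139}.

These coincide, so the ideals are equal.

Yes, the ideals are equal.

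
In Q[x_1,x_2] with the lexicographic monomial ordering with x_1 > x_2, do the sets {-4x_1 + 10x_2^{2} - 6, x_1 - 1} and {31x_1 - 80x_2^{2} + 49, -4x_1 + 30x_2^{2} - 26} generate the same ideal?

Two ideals are equal iff their reduced Gröbner bases coincide (the reduced basis is unique for a fixed ordering).
Buchberger on the first generating set:
f_1 = -4x_1 + 10x_2^{2} - 6, LT = x_1.
f_2 = x_1 - 1, LT = x_1.

S(f_1,f_2): lcm = x_1. S = -\tfrac{5}{2}x_2^{2} + \tfrac{5}{2}.
  leading term x_2^{2}: no divisor's leading term divides it; move -\tfrac{5}{2}x_2^{2} to the remainder.
  leading term 1: no divisor's leading term divides it; move \tfrac{5}{2} to the remainder.
  remainder -\tfrac{5}{2}x_2^{2} + \tfrac{5}{2} ≠ 0; add g_3 = -\tfrac{5}{2}x_2^{2} + \tfrac{5}{2} to the basis.

S(f_1,g_3): leading monomials are coprime, so the S-polynomial reduces to 0 (Buchberger's first criterion).
S(f_2,g_3): leading monomials are coprime, so the S-polynomial reduces to 0 (Buchberger's first criterion).
Every S-polynomial of the final basis reduces to 0, so we have a Gröbner basis.
Inter-reduce: drop elements whose leading term is divisible by another's, tail-reduce, and make monic.
Reduced Gröbner basis: {x_1 - 1, x_2^{2} - 1}.

Buchberger on the second generating set:
h_1 = 31x_1 - 80x_2^{2} + 49, LT = x_1.
h_2 = -4x_1 + 30x_2^{2} - 26, LT = x_1.

S(h_1,h_2): lcm = x_1. S = \tfrac{305}{62}x_2^{2} - \tfrac{305}{62}.
  leading term x_2^{2}: no divisor's leading term divides it; move \tfrac{305}{62}x_2^{2} to the remainder.
  leading term 1: no divisor's leading term divides it; move -\tfrac{305}{62} to the remainder.
  remainder \tfrac{305}{62}x_2^{2} - \tfrac{305}{62} ≠ 0; add k_3 = \tfrac{305}{62}x_2^{2} - \tfrac{305}{62} to the basis.

S(h_1,k_3): leading monomials are coprime, so the S-polynomial reduces to 0 (Buchberger's first criterion).
S(h_2,k_3): leading monomials are coprime, so the S-polynomial reduces to 0 (Buchberger's first criterion).
Every S-polynomial of the final basis reduces to 0, so we have a Gröbner basis.
Inter-reduce: drop elements whose leading term is divisible by another's, tail-reduce, and make monic.
Reduced Gröbner basis: {x_1 - 1, x_2^{2} - 1}.

Same reduced basis, so the two generating sets span the same ideal.

Yes, the ideals are equal.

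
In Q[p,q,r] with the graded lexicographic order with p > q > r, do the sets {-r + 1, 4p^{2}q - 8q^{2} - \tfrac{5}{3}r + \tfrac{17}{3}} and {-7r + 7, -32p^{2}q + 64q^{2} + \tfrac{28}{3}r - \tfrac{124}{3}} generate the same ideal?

For a fixed monomial order, each ideal has a unique reduced Gröbner basis; comparing bases decides equality.
Buchberger on the first generating set:
f_1 = -r + 1, LT = r.
f_2 = 4p^{2}q - 8q^{2} - \tfrac{5}{3}r + \tfrac{17}{3}, LT = p^{2}q.

The S-polynomials (S(f_1,f_2)) all reduce to 0 modulo the current basis, so we have a Gröbner basis.
Inter-reduce: drop elements whose leading term is divisible by another's, tail-reduce, and make monic.
Reduced Gröbner basis: {p^{2}q - 2q^{2} + 1, r - 1}.

Buchberger on the second generating set:
h_1 = -7r + 7, LT = r.
h_2 = -32p^{2}q + 64q^{2} + \tfrac{28}{3}r - \tfrac{124}{3}, LT = p^{2}q.

The S-polynomials (S(h_1,h_2)) all reduce to 0 modulo the current basis, so we have a Gröbner basis.
Inter-reduce: drop elements whose leading term is divisible by another's, tail-reduce, and make monic.
Reduced Gröbner basis: {p^{2}q - 2q^{2} + 1, r - 1}.

These coincide, so the ideals are equal.

Yes, the ideals are equal.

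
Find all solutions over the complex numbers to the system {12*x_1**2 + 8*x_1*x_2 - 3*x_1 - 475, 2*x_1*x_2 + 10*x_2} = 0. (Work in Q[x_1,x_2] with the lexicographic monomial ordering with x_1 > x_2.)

Compute a lex Gröbner basis by Buchberger's algorithm.
f_1 = 12*x_1**2 + 8*x_1*x_2 - 3*x_1 - 475, LT = x_1**2.
f_2 = 2*x_1*x_2 + 10*x_2, LT = x_1*x_2.

S(f_1,f_2): lcm = x_1**2*x_2. S = 2/3*x_1*x_2**2 - 21/4*x_1*x_2 - 475/12*x_2.
  leading term x_1*x_2**2: subtract (1/3*x_2)·f_2 from 2/3*x_1*x_2**2 - 21/4*x_1*x_2 - 475/12*x_2 → -21/4*x_1*x_2 - 10/3*x_2**2 - 475/12*x_2
  leading term x_1*x_2: subtract (-21/8)·f_2 from -21/4*x_1*x_2 - 10/3*x_2**2 - 475/12*x_2 → -10/3*x_2**2 - 40/3*x_2
  leading term x_2**2: no divisor's leading term divides it; move -10/3*x_2**2 to the remainder.
  leading term x_2: no divisor's leading term divides it; move -40/3*x_2 to the remainder.
  remainder -10/3*x_2**2 - 40/3*x_2 ≠ 0; add h_3 = -10/3*x_2**2 - 40/3*x_2 to the basis.

S(f_1,h_3): leading monomials are coprime, so the S-polynomial reduces to 0 (Buchberger's first criterion).
S(f_2,h_3): lcm = x_1*x_2**2. S = -4*x_1*x_2 + 5*x_2**2.
  leading term x_1*x_2: subtract (-2)·f_2 from -4*x_1*x_2 + 5*x_2**2 → 5*x_2**2 + 20*x_2
  leading term x_2**2: subtract (-3/2)·h_3 from 5*x_2**2 + 20*x_2 → 0
  remainder 0.

Every S-polynomial of the final basis reduces to 0, so we have a Gröbner basis.
Inter-reduce: drop elements whose leading term is divisible by another's, tail-reduce, and make monic.
Reduced Gröbner basis: {x_1**2 - 1/4*x_1 - 10/3*x_2 - 475/12, x_1*x_2 + 5*x_2, x_2**2 + 4*x_2}.

Since the basis is lex-ordered, x_2**2 + 4*x_2 is univariate in x_2. Its roots are {-4, 0}. Back-substituting each root into the other basis elements fixes the other coordinates.
  x_2 = -4: the earlier basis elements become x_1**2 - 1/4*x_1 - 105/4 = 0; -4*x_1 - 20 = 0, giving x_1 = -5 — point (-5, -4).
  x_2 = 0: the earlier basis element becomes x_1**2 - 1/4*x_1 - 475/12 = 0, giving x_1 = 1/8 - sqrt(22809)/24, 1/8 + sqrt(22809)/24 — points (1/8 - sqrt(22809)/24, 0), (1/8 + sqrt(22809)/24, 0).

{(-5, -4), (1/8 - sqrt(22809)/24, 0), (1/8 + sqrt(22809)/24, 0)}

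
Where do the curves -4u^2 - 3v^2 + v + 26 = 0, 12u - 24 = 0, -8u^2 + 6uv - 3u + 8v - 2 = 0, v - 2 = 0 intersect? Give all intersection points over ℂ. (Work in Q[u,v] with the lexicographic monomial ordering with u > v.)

{(2, 2)}

Compute a lex Gröbner basis by Buchberger's algorithm.
f_1 = -4u^2 - 3v^2 + v + 26, LT = u^2.
f_2 = 12u - 24, LT = u.
f_3 = -8u^2 + 6uv - 3u + 8v - 2, LT = u^2.
f_4 = v - 2, LT = v.

S(f_1,f_2): lcm = u^2. S = 2u + 3/4v^2 - 1/4v - 13/2.
  leading term u: subtract (1/6)·f_2 from 2u + 3/4v^2 - 1/4v - 13/2 → 3/4v^2 - 1/4v - 5/2
  leading term v^2: subtract (3/4v)·f_4 from 3/4v^2 - 1/4v - 5/2 → 5/4v - 5/2
  leading term v: subtract (5/4)·f_4 from 5/4v - 5/2 → 0
  remainder 0.

S(f_1,f_3): lcm = u^2. S = 3/4uv - 3/8u + 3/4v^2 + 3/4v - 27/4.
  leading term uv: subtract (1/16v)·f_2 from 3/4uv - 3/8u + 3/4v^2 + 3/4v - 27/4 → -3/8u + 3/4v^2 + 9/4v - 27/4
  leading term u: subtract (-1/32)·f_2 from -3/8u + 3/4v^2 + 9/4v - 27/4 → 3/4v^2 + 9/4v - 15/2
  leading term v^2: subtract (3/4v)·f_4 from 3/4v^2 + 9/4v - 15/2 → 15/4v - 15/2
  leading term v: subtract (15/4)·f_4 from 15/4v - 15/2 → 0
  remainder 0.

S(f_1,f_4): leading monomials are coprime, so the S-polynomial reduces to 0 (Buchberger's first criterion).
S(f_2,f_3): lcm = u^2. S = 3/4uv - 19/8u + v - 1/4.
  leading term uv: subtract (1/16v)·f_2 from 3/4uv - 19/8u + v - 1/4 → -19/8u + 5/2v - 1/4
  leading term u: subtract (-19/96)·f_2 from -19/8u + 5/2v - 1/4 → 5/2v - 5
  leading term v: subtract (5/2)·f_4 from 5/2v - 5 → 0
  remainder 0.

S(f_2,f_4): leading monomials are coprime, so the S-polynomial reduces to 0 (Buchberger's first criterion).
S(f_3,f_4): leading monomials are coprime, so the S-polynomial reduces to 0 (Buchberger's first criterion).
Every S-polynomial of the final basis reduces to 0, so we have a Gröbner basis.
Inter-reduce: drop elements whose leading term is divisible by another's, tail-reduce, and make monic.
Reduced Gröbner basis: {u - 2, v - 2}.

The lex basis is triangular: the last element involves only v. Solving v - 2 = 0 gives v ∈ {2}; substituting each value into the earlier elements determines the remaining variables.
  v = 2: the earlier basis element becomes u - 2 = 0, giving u = 2 — point (2, 2).
Substituting each solution back into the original system confirms all equations vanish.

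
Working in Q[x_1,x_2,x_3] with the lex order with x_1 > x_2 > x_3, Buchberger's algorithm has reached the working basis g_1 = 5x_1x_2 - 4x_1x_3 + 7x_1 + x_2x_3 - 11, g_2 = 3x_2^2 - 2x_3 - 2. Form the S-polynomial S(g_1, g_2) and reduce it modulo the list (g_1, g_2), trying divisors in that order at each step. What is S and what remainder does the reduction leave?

lcm(LM(g_1), LM(g_2)) = x_1x_2^2.
S = (lcm/LT(g_1))·g_1 − (lcm/LT(g_2))·g_2 = -4/5x_1x_2x_3 + 7/5x_1x_2 + 2/3x_1x_3 + 2/3x_1 + 1/5x_2^2x_3 - 11/5x_2.
Reduce S modulo (g_1, g_2) in that order:
  leading term x_1x_2x_3: subtract (-4/25x_3)·g_1 from -4/5x_1x_2x_3 + 7/5x_1x_2 + 2/3x_1x_3 + 2/3x_1 + 1/5x_2^2x_3 - 11/5x_2 → 7/5x_1x_2 - 16/25x_1x_3^2 + 134/75x_1x_3 + 2/3x_1 + 1/5x_2^2x_3 + 4/25x_2x_3^2 - 11/5x_2 - 44/25x_3
  leading term x_1x_2: subtract (7/25)·g_1 from 7/5x_1x_2 - 16/25x_1x_3^2 + 134/75x_1x_3 + 2/3x_1 + 1/5x_2^2x_3 + 4/25x_2x_3^2 - 11/5x_2 - 44/25x_3 → -16/25x_1x_3^2 + 218/75x_1x_3 - 97/75x_1 + 1/5x_2^2x_3 + 4/25x_2x_3^2 - 7/25x_2x_3 - 11/5x_2 - 44/25x_3 + 77/25
  leading term x_1x_3^2: no divisor's leading term divides it; move -16/25x_1x_3^2 to the remainder.
  leading term x_1x_3: no divisor's leading term divides it; move 218/75x_1x_3 to the remainder.
  leading term x_1: no divisor's leading term divides it; move -97/75x_1 to the remainder.
  leading term x_2^2x_3: subtract (1/15x_3)·g_2 from 1/5x_2^2x_3 + 4/25x_2x_3^2 - 7/25x_2x_3 - 11/5x_2 - 44/25x_3 + 77/25 → 4/25x_2x_3^2 - 7/25x_2x_3 - 11/5x_2 + 2/15x_3^2 - 122/75x_3 + 77/25
  leading term x_2x_3^2: no divisor's leading term divides it; move 4/25x_2x_3^2 to the remainder.
  leading term x_2x_3: no divisor's leading term divides it; move -7/25x_2x_3 to the remainder.
  leading term x_2: no divisor's leading term divides it; move -11/5x_2 to the remainder.
  leading term x_3^2: no divisor's leading term divides it; move 2/15x_3^2 to the remainder.
  leading term x_3: no divisor's leading term divides it; move -122/75x_3 to the remainder.
  leading term 1: no divisor's leading term divides it; move 77/25 to the remainder.
The remainder -16/25x_1x_3^2 + 218/75x_1x_3 - 97/75x_1 + 4/25x_2x_3^2 - 7/25x_2x_3 - 11/5x_2 + 2/15x_3^2 - 122/75x_3 + 77/25 is nonzero, so it would be added as the next basis element.

S(g_1, g_2) = -4/5x_1x_2x_3 + 7/5x_1x_2 + 2/3x_1x_3 + 2/3x_1 + 1/5x_2^2x_3 - 11/5x_2; remainder on division = -16/25x_1x_3^2 + 218/75x_1x_3 - 97/75x_1 + 4/25x_2x_3^2 - 7/25x_2x_3 - 11/5x_2 + 2/15x_3^2 - 122/75x_3 + 77/25.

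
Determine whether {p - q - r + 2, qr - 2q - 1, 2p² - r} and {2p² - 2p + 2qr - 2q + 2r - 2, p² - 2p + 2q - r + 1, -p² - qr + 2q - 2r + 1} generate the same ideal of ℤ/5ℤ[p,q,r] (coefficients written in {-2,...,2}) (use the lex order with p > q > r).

For a fixed monomial order, each ideal has a unique reduced Gröbner basis; comparing bases decides equality.
Buchberger on the first generating set:
f_1 = p - q - r + 2, LT = p.
f_2 = qr - 2q - 1, LT = qr.
f_3 = 2p² - r, LT = p².

S(f_1,f_3): lcm = p². S = -pq - pr + 2p - 2r.
  leading term pq: subtract (-q)·f_1 from -pq - pr + 2p - 2r → -pr + 2p - q² - qr + 2q - 2r
  leading term pr: subtract (-r)·f_1 from -pr + 2p - q² - qr + 2q - 2r → 2p - q² - 2qr + 2q - r²
  leading term p: subtract (2)·f_1 from 2p - q² - 2qr + 2q - r² → -q² - 2qr - q - r² + 2r + 1
  leading term q²: no divisor's leading term divides it; move -q² to the remainder.
  leading term qr: subtract (-2)·f_2 from -2qr - q - r² + 2r + 1 → -r² + 2r - 1
  leading term r²: no divisor's leading term divides it; move -r² to the remainder.
  leading term r: no divisor's leading term divides it; move 2r to the remainder.
  leading term 1: no divisor's leading term divides it; move -1 to the remainder.
  remainder -q² - r² + 2r - 1 ≠ 0; add g_4 = -q² - r² + 2r - 1 to the basis.

S(f_2,g_4): lcm = q²r. S = -2q² - q - r³ + 2r² - r.
  leading term q²: subtract (2)·g_4 from -2q² - q - r³ + 2r² - r → -q - r³ - r² + 2
  leading term q: no divisor's leading term divides it; move -q to the remainder.
  leading term r³: no divisor's leading term divides it; move -r³ to the remainder.
  leading term r²: no divisor's leading term divides it; move -r² to the remainder.
  leading term 1: no divisor's leading term divides it; move 2 to the remainder.
  remainder -q - r³ - r² + 2 ≠ 0; add g_5 = -q - r³ - r² + 2 to the basis.

S(f_2,g_5): lcm = qr. S = -2q - r⁴ - r³ + 2r - 1.
  leading term q: subtract (2)·g_5 from -2q - r⁴ - r³ + 2r - 1 → -r⁴ + r³ + 2r² + 2r
  leading term r⁴: no divisor's leading term divides it; move -r⁴ to the remainder.
  leading term r³: no divisor's leading term divides it; move r³ to the remainder.
  leading term r²: no divisor's leading term divides it; move 2r² to the remainder.
  leading term r: no divisor's leading term divides it; move 2r to the remainder.
  remainder -r⁴ + r³ + 2r² + 2r ≠ 0; add g_6 = -r⁴ + r³ + 2r² + 2r to the basis.

The other S-polynomials (S(f_1,f_2), S(f_2,f_3), S(f_1,g_4), S(f_3,g_4), S(f_1,g_5), S(f_3,g_5), S(g_4,g_5), S(f_1,g_6), S(f_2,g_6), S(f_3,g_6), S(g_4,g_6), S(g_5,g_6)) all reduce to 0 modulo the current basis, so we have a Gröbner basis.
Inter-reduce: drop elements whose leading term is divisible by another's, tail-reduce, and make monic.
Reduced Gröbner basis: {p + r³ + r² - r, q + r³ + r² - 2, r⁴ - r³ - 2r² - 2r}.

Buchberger on the second generating set:
h_1 = 2p² - 2p + 2qr - 2q + 2r - 2, LT = p².
h_2 = p² - 2p + 2q - r + 1, LT = p².
h_3 = -p² - qr + 2q - 2r + 1, LT = p².

S(h_1,h_2): lcm = p². S = p + qr + 2q + 2r - 2.
  leading term p: no divisor's leading term divides it; move p to the remainder.
  leading term qr: no divisor's leading term divides it; move qr to the remainder.
  leading term q: no divisor's leading term divides it; move 2q to the remainder.
  leading term r: no divisor's leading term divides it; move 2r to the remainder.
  leading term 1: no divisor's leading term divides it; move -2 to the remainder.
  remainder p + qr + 2q + 2r - 2 ≠ 0; add k_4 = p + qr + 2q + 2r - 2 to the basis.

S(h_1,h_3): lcm = p². S = -p + q - r.
  leading term p: subtract (-1)·k_4 from -p + q - r → qr - 2q + r - 2
  leading term qr: no divisor's leading term divides it; move qr to the remainder.
  leading term q: no divisor's leading term divides it; move -2q to the remainder.
  leading term r: no divisor's leading term divides it; move r to the remainder.
  leading term 1: no divisor's leading term divides it; move -2 to the remainder.
  remainder qr - 2q + r - 2 ≠ 0; add k_5 = qr - 2q + r - 2 to the basis.

S(h_1,k_4): lcm = p². S = -pqr - 2pq - 2pr + p + qr - q + r - 1.
  leading term pqr: subtract (-qr)·k_4 from -pqr - 2pq - 2pr + p + qr - q + r - 1 → -2pq - 2pr + p + q²r² + 2q²r + 2qr² - qr - q + r - 1
  leading term pq: subtract (-2q)·k_4 from -2pq - 2pr + p + q²r² + 2q²r + 2qr² - qr - q + r - 1 → -2pr + p + q²r² - q²r - q² + 2qr² - 2qr + r - 1
  leading term pr: subtract (-2r)·k_4 from -2pr + p + q²r² - q²r - q² + 2qr² - 2qr + r - 1 → p + q²r² - q²r - q² - qr² + 2qr - r² + 2r - 1
  leading term p: subtract (1)·k_4 from p + q²r² - q²r - q² - qr² + 2qr - r² + 2r - 1 → q²r² - q²r - q² - qr² + qr - 2q - r² + 1
  leading term q²r²: subtract (qr)·k_5 from q²r² - q²r - q² - qr² + qr - 2q - r² + 1 → q²r - q² - 2qr² - 2qr - 2q - r² + 1
  leading term q²r: subtract (q)·k_5 from q²r - q² - 2qr² - 2qr - 2q - r² + 1 → q² - 2qr² + 2qr - r² + 1
  leading term q²: no divisor's leading term divides it; move q² to the remainder.
  leading term qr²: subtract (-2r)·k_5 from -2qr² + 2qr - r² + 1 → -2qr + r² + r + 1
  leading term qr: subtract (-2)·k_5 from -2qr + r² + r + 1 → q + r² - 2r + 2
  leading term q: no divisor's leading term divides it; move q to the remainder.
  leading term r²: no divisor's leading term divides it; move r² to the remainder.
  leading term r: no divisor's leading term divides it; move -2r to the remainder.
  leading term 1: no divisor's leading term divides it; move 2 to the remainder.
  remainder q² + q + r² - 2r + 2 ≠ 0; add k_6 = q² + q + r² - 2r + 2 to the basis.

S(k_5,k_6): lcm = q²r. S = -2q² - 2q - r³ + 2r² - 2r.
  leading term q²: subtract (-2)·k_6 from -2q² - 2q - r³ + 2r² - 2r → -r³ - r² - r - 1
  leading term r³: no divisor's leading term divides it; move -r³ to the remainder.
  leading term r²: no divisor's leading term divides it; move -r² to the remainder.
  leading term r: no divisor's leading term divides it; move -r to the remainder.
  leading term 1: no divisor's leading term divides it; move -1 to the remainder.
  remainder -r³ - r² - r - 1 ≠ 0; add k_7 = -r³ - r² - r - 1 to the basis.

The other S-polynomials (S(h_2,h_3), S(h_2,k_4), S(h_3,k_4), S(h_1,k_5), S(h_2,k_5), S(h_3,k_5), S(k_4,k_5), S(h_1,k_6), S(h_2,k_6), S(h_3,k_6), S(k_4,k_6), S(h_1,k_7), S(h_2,k_7), S(h_3,k_7), S(k_4,k_7), S(k_5,k_7), S(k_6,k_7)) all reduce to 0 modulo the current basis, so we have a Gröbner basis.
Inter-reduce: drop elements whose leading term is divisible by another's, tail-reduce, and make monic.
Reduced Gröbner basis: {p - q + r, q² + q + r² - 2r + 2, qr - 2q + r - 2, r³ + r² + r + 1}.

These differ, so the ideals are not equal.

No, the ideals differ.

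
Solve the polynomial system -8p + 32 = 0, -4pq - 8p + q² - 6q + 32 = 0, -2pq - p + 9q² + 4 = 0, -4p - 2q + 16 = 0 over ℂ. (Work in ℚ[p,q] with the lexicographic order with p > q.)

Compute a lex Gröbner basis by Buchberger's algorithm.
f_1 = -8p + 32, LT = p.
f_2 = -4pq - 8p + q² - 6q + 32, LT = pq.
f_3 = -2pq - p + 9q² + 4, LT = pq.
f_4 = -4p - 2q + 16, LT = p.

S(f_1,f_2): lcm = pq. S = -2p + ¼q² - 11/2q + 8.
  leading term p: subtract (¼)·f_1 from -2p + ¼q² - 11/2q + 8 → ¼q² - 11/2q
  leading term q²: no divisor's leading term divides it; move ¼q² to the remainder.
  leading term q: no divisor's leading term divides it; move -11/2q to the remainder.
  remainder ¼q² - 11/2q ≠ 0; add h_5 = ¼q² - 11/2q to the basis.

S(f_1,f_3): lcm = pq. S = -½p + 9/2q² - 4q + 2.
  leading term p: subtract (1/16)·f_1 from -½p + 9/2q² - 4q + 2 → 9/2q² - 4q
  leading term q²: subtract (18)·h_5 from 9/2q² - 4q → 95q
  leading term q: no divisor's leading term divides it; move 95q to the remainder.
  remainder 95q ≠ 0; add h_6 = 95q to the basis.

The other S-polynomials (S(f_1,f_4), S(f_2,f_3), S(f_2,f_4), S(f_3,f_4), S(f_1,h_5), S(f_2,h_5), S(f_3,h_5), S(f_4,h_5), S(f_1,h_6), S(f_2,h_6), S(f_3,h_6), S(f_4,h_6), S(h_5,h_6)) all reduce to 0 modulo the current basis, so we have a Gröbner basis.
Inter-reduce: drop elements whose leading term is divisible by another's, tail-reduce, and make monic.
Reduced Gröbner basis: {p - 4, q}.

The lex basis is triangular: the last element involves only q. Solving q = 0 gives q ∈ {0}; substituting each value into the earlier elements determines the remaining variables.
  q = 0: the earlier basis element becomes p - 4 = 0, giving p = 4 — point (4, 0).
A lex Gröbner basis triangularizes the system, enabling back-substitution.

{(4, 0)}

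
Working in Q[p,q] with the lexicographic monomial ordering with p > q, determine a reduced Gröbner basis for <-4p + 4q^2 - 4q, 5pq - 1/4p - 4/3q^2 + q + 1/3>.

G = {p - q^2 + q, q^3 - 79/60q^2 + 1/4q + 1/15}

Buchberger's algorithm terminates because the ascending chain of leading-term ideals stabilizes.

f_1 = -4p + 4q^2 - 4q, LT = p.
f_2 = 5pq - 1/4p - 4/3q^2 + q + 1/3, LT = pq.

S(f_1,f_2): lcm = pq. S = 1/20p - q^3 + 19/15q^2 - 1/5q - 1/15.
  reduce S modulo (f_1, f_2):
  remainder -q^3 + 79/60q^2 - 1/4q - 1/15 ≠ 0; add g_3 = -q^3 + 79/60q^2 - 1/4q - 1/15 to the basis.

The other S-polynomials (S(f_1,g_3), S(f_2,g_3)) all reduce to 0 modulo the current basis, so we have a Gröbner basis.
Inter-reduce: drop elements whose leading term is divisible by another's, tail-reduce, and make monic.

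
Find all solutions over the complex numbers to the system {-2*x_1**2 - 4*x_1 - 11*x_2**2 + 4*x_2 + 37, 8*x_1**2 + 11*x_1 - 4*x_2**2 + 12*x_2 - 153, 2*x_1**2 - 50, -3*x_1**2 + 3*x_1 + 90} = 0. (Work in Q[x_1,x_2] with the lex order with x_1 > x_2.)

Compute a lex Gröbner basis by Buchberger's algorithm.
f_1 = -2*x_1**2 - 4*x_1 - 11*x_2**2 + 4*x_2 + 37, LT = x_1**2.
f_2 = 8*x_1**2 + 11*x_1 - 4*x_2**2 + 12*x_2 - 153, LT = x_1**2.
f_3 = 2*x_1**2 - 50, LT = x_1**2.
f_4 = -3*x_1**2 + 3*x_1 + 90, LT = x_1**2.

S(f_1,f_2): lcm = x_1**2. S = 5/8*x_1 + 6*x_2**2 - 7/2*x_2 + 5/8.
  reduce S modulo (f_1, f_2, f_3, f_4):
  remainder 5/8*x_1 + 6*x_2**2 - 7/2*x_2 + 5/8 ≠ 0; add h_5 = 5/8*x_1 + 6*x_2**2 - 7/2*x_2 + 5/8 to the basis.

S(f_1,f_3): lcm = x_1**2. S = 2*x_1 + 11/2*x_2**2 - 2*x_2 + 13/2.
  reduce S modulo (f_1, f_2, f_3, f_4, h_5):
  remainder -137/10*x_2**2 + 46/5*x_2 + 9/2 ≠ 0; add h_6 = -137/10*x_2**2 + 46/5*x_2 + 9/2 to the basis.

S(f_1,f_4): lcm = x_1**2. S = 3*x_1 + 11/2*x_2**2 - 2*x_2 + 23/2.
  reduce S modulo (f_1, f_2, f_3, f_4, h_5, h_6):
  remainder -116/137*x_2 + 116/137 ≠ 0; add h_7 = -116/137*x_2 + 116/137 to the basis.

The other S-polynomials (S(f_2,f_3), S(f_2,f_4), S(f_3,f_4), S(f_1,h_5), S(f_2,h_5), S(f_3,h_5), S(f_4,h_5), S(f_1,h_6), S(f_2,h_6), S(f_3,h_6), S(f_4,h_6), S(h_5,h_6), S(f_1,h_7), S(f_2,h_7), S(f_3,h_7), S(f_4,h_7), S(h_5,h_7), S(h_6,h_7)) all reduce to 0 modulo the current basis, so we have a Gröbner basis.
Inter-reduce: drop elements whose leading term is divisible by another's, tail-reduce, and make monic.
Reduced Gröbner basis: {x_1 + 5, x_2 - 1}.

Since the basis is lex-ordered, x_2 - 1 is univariate in x_2. Its roots are {1}. Back-substituting each root into the other basis elements fixes the other coordinates.
  x_2 = 1: the earlier basis element becomes x_1 + 5 = 0, giving x_1 = -5 — point (-5, 1).
A lex Gröbner basis triangularizes the system, enabling back-substitution.

{(-5, 1)}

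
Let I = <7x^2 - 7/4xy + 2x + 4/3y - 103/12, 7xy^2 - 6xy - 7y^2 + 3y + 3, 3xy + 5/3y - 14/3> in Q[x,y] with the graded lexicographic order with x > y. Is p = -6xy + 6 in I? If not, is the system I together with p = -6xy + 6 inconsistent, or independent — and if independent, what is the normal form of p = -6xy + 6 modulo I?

-6xy + 6 lies in I (it reduces to 0).

First compute the reduced Gröbner basis of I by Buchberger's algorithm.
f_1 = 7x^2 - 7/4xy + 2x + 4/3y - 103/12, LT = x^2.
f_2 = 7xy^2 - 6xy - 7y^2 + 3y + 3, LT = xy^2.
f_3 = 3xy + 5/3y - 14/3, LT = xy.

S(f_1,f_2): lcm = x^2y^2. S = -1/4xy^3 + 6/7x^2y + 9/7xy^2 + 4/21y^3 - 3/7xy - 103/84y^2 - 3/7x.
  leading term xy^3: subtract (-1/28y)·f_2 from -1/4xy^3 + 6/7x^2y + 9/7xy^2 + 4/21y^3 - 3/7xy - 103/84y^2 - 3/7x → 6/7x^2y + 15/14xy^2 - 5/84y^3 - 3/7xy - 47/42y^2 - 3/7x + 3/28y
  leading term x^2y: subtract (6/49y)·f_1 from 6/7x^2y + 15/14xy^2 - 5/84y^3 - 3/7xy - 47/42y^2 - 3/7x + 3/28y → 9/7xy^2 - 5/84y^3 - 33/49xy - 377/294y^2 - 3/7x + 227/196y
  leading term xy^2: subtract (9/49)·f_2 from 9/7xy^2 - 5/84y^3 - 33/49xy - 377/294y^2 - 3/7x + 227/196y → -5/84y^3 + 3/7xy + 1/294y^2 - 3/7x + 17/28y - 27/49
  leading term y^3: no divisor's leading term divides it; move -5/84y^3 to the remainder.
  leading term xy: subtract (1/7)·f_3 from 3/7xy + 1/294y^2 - 3/7x + 17/28y - 27/49 → 1/294y^2 - 3/7x + 31/84y + 17/147
  leading term y^2: no divisor's leading term divides it; move 1/294y^2 to the remainder.
  leading term x: no divisor's leading term divides it; move -3/7x to the remainder.
  leading term y: no divisor's leading term divides it; move 31/84y to the remainder.
  leading term 1: no divisor's leading term divides it; move 17/147 to the remainder.
  remainder -5/84y^3 + 1/294y^2 - 3/7x + 31/84y + 17/147 ≠ 0; add h_4 = -5/84y^3 + 1/294y^2 - 3/7x + 31/84y + 17/147 to the basis.

S(f_1,f_3): lcm = x^2y. S = -1/4xy^2 - 17/63xy + 4/21y^2 + 14/9x - 103/84y.
  leading term xy^2: subtract (-1/28)·f_2 from -1/4xy^2 - 17/63xy + 4/21y^2 + 14/9x - 103/84y → -61/126xy - 5/84y^2 + 14/9x - 47/42y + 3/28
  leading term xy: subtract (-61/378)·f_3 from -61/126xy - 5/84y^2 + 14/9x - 47/42y + 3/28 → -5/84y^2 + 14/9x - 482/567y - 1465/2268
  leading term y^2: no divisor's leading term divides it; move -5/84y^2 to the remainder.
  leading term x: no divisor's leading term divides it; move 14/9x to the remainder.
  leading term y: no divisor's leading term divides it; move -482/567y to the remainder.
  leading term 1: no divisor's leading term divides it; move -1465/2268 to the remainder.
  remainder -5/84y^2 + 14/9x - 482/567y - 1465/2268 ≠ 0; add h_5 = -5/84y^2 + 14/9x - 482/567y - 1465/2268 to the basis.

S(f_2,f_3): lcm = xy^2. S = -6/7xy - 14/9y^2 + 125/63y + 3/7.
  leading term xy: subtract (-2/7)·f_3 from -6/7xy - 14/9y^2 + 125/63y + 3/7 → -14/9y^2 + 155/63y - 19/21
  leading term y^2: subtract (392/15)·h_5 from -14/9y^2 + 155/63y - 19/21 → -5488/135x + 209869/8505y + 27175/1701
  leading term x: no divisor's leading term divides it; move -5488/135x to the remainder.
  leading term y: no divisor's leading term divides it; move 209869/8505y to the remainder.
  leading term 1: no divisor's leading term divides it; move 27175/1701 to the remainder.
  remainder -5488/135x + 209869/8505y + 27175/1701 ≠ 0; add h_6 = -5488/135x + 209869/8505y + 27175/1701 to the basis.

S(f_2,h_5): lcm = xy^2. S = 392/15x^2 - 14306/945xy - y^2 - 293/27x + 3/7y + 3/7.
  leading term x^2: subtract (56/15)·f_1 from 392/15x^2 - 14306/945xy - y^2 - 293/27x + 3/7y + 3/7 → -8132/945xy - y^2 - 2473/135x - 1433/315y + 10229/315
  leading term xy: subtract (-8132/2835)·f_3 from -8132/945xy - y^2 - 2473/135x - 1433/315y + 10229/315 → -y^2 - 2473/135x + 1969/8505y + 32467/1701
  leading term y^2: subtract (84/5)·h_5 from -y^2 - 2473/135x + 1969/8505y + 32467/1701 → -6001/135x + 123433/8505y + 50926/1701
  leading term x: subtract (6001/5488)·h_6 from -6001/135x + 123433/8505y + 50926/1701 → -12933857/1037232y + 12933857/1037232
  leading term y: no divisor's leading term divides it; move -12933857/1037232y to the remainder.
  leading term 1: no divisor's leading term divides it; move 12933857/1037232 to the remainder.
  remainder -12933857/1037232y + 12933857/1037232 ≠ 0; add h_7 = -12933857/1037232y + 12933857/1037232 to the basis.

The other S-polynomials (S(f_1,h_4), S(f_2,h_4), S(f_3,h_4), S(f_1,h_5), S(f_3,h_5), S(h_4,h_5), S(f_1,h_6), S(f_2,h_6), S(f_3,h_6), S(h_4,h_6), S(h_5,h_6), S(f_1,h_7), S(f_2,h_7), S(f_3,h_7), S(h_4,h_7), S(h_5,h_7), S(h_6,h_7)) all reduce to 0 modulo the current basis, so we have a Gröbner basis.
Inter-reduce: drop elements whose leading term is divisible by another's, tail-reduce, and make monic.
Reduced Gröbner basis: {x - 1, y - 1}.
Label its elements g_1 = x - 1, g_2 = y - 1.

Reduce p = -6xy + 6 modulo G:
  leading term xy: subtract (-6y)·g_1 from -6xy + 6 → -6y + 6
  leading term y: subtract (-6)·g_2 from -6y + 6 → 0
  normal form = 0.
Since the normal form is 0, p ∈ I.

The remainder on division by a Gröbner basis is unique — it is the normal form.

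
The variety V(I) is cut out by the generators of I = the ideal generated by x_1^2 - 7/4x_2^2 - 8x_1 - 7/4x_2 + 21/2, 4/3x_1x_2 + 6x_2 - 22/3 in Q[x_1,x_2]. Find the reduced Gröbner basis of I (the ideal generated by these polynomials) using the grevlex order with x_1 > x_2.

G = {x_2^3 + x_2^2 - 22/7x_1 - 267/7x_2 + 275/7, x_1^2 - 7/4x_2^2 - 8x_1 - 7/4x_2 + 21/2, x_1x_2 + 9/2x_2 - 11/2}

f_1 = x_1^2 - 7/4x_2^2 - 8x_1 - 7/4x_2 + 21/2, LT = x_1^2.
f_2 = 4/3x_1x_2 + 6x_2 - 22/3, LT = x_1x_2.

S(f_1,f_2): lcm = x_1^2x_2. S = -7/4x_2^3 - 25/2x_1x_2 - 7/4x_2^2 + 11/2x_1 + 21/2x_2.
  reduce S modulo (f_1, f_2):
  remainder -7/4x_2^3 - 7/4x_2^2 + 11/2x_1 + 267/4x_2 - 275/4 ≠ 0; add g_3 = -7/4x_2^3 - 7/4x_2^2 + 11/2x_1 + 267/4x_2 - 275/4 to the basis.

The other S-polynomials (S(f_1,g_3), S(f_2,g_3)) all reduce to 0 modulo the current basis, so we have a Gröbner basis.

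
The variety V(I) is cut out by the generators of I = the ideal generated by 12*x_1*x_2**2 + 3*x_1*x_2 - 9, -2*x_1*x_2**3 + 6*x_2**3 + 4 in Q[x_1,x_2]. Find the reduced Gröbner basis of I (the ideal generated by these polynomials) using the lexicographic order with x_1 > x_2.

f_1 = 12*x_1*x_2**2 + 3*x_1*x_2 - 9, LT = x_1*x_2**2.
f_2 = -2*x_1*x_2**3 + 6*x_2**3 + 4, LT = x_1*x_2**3.

S(f_1,f_2): lcm = x_1*x_2**3. S = 1/4*x_1*x_2**2 + 3*x_2**3 - 3/4*x_2 + 2.
  leading term x_1*x_2**2: subtract (1/48)·f_1 from 1/4*x_1*x_2**2 + 3*x_2**3 - 3/4*x_2 + 2 → -1/16*x_1*x_2 + 3*x_2**3 - 3/4*x_2 + 35/16
  leading term x_1*x_2: no divisor's leading term divides it; move -1/16*x_1*x_2 to the remainder.
  leading term x_2**3: no divisor's leading term divides it; move 3*x_2**3 to the remainder.
  leading term x_2: no divisor's leading term divides it; move -3/4*x_2 to the remainder.
  leading term 1: no divisor's leading term divides it; move 35/16 to the remainder.
  remainder -1/16*x_1*x_2 + 3*x_2**3 - 3/4*x_2 + 35/16 ≠ 0; add g_3 = -1/16*x_1*x_2 + 3*x_2**3 - 3/4*x_2 + 35/16 to the basis.

S(f_1,g_3): lcm = x_1*x_2**2. S = 1/4*x_1*x_2 + 48*x_2**4 - 12*x_2**2 + 35*x_2 - 3/4.
  leading term x_1*x_2: subtract (-4)·g_3 from 1/4*x_1*x_2 + 48*x_2**4 - 12*x_2**2 + 35*x_2 - 3/4 → 48*x_2**4 + 12*x_2**3 - 12*x_2**2 + 32*x_2 + 8
  leading term x_2**4: no divisor's leading term divides it; move 48*x_2**4 to the remainder.
  leading term x_2**3: no divisor's leading term divides it; move 12*x_2**3 to the remainder.
  leading term x_2**2: no divisor's leading term divides it; move -12*x_2**2 to the remainder.
  leading term x_2: no divisor's leading term divides it; move 32*x_2 to the remainder.
  leading term 1: no divisor's leading term divides it; move 8 to the remainder.
  remainder 48*x_2**4 + 12*x_2**3 - 12*x_2**2 + 32*x_2 + 8 ≠ 0; add g_4 = 48*x_2**4 + 12*x_2**3 - 12*x_2**2 + 32*x_2 + 8 to the basis.

S(f_1,g_4): lcm = x_1*x_2**4. S = 1/4*x_1*x_2**2 - 2/3*x_1*x_2 - 1/6*x_1 - 3/4*x_2**2.
  leading term x_1*x_2**2: subtract (1/48)·f_1 from 1/4*x_1*x_2**2 - 2/3*x_1*x_2 - 1/6*x_1 - 3/4*x_2**2 → -35/48*x_1*x_2 - 1/6*x_1 - 3/4*x_2**2 + 3/16
  leading term x_1*x_2: subtract (35/3)·g_3 from -35/48*x_1*x_2 - 1/6*x_1 - 3/4*x_2**2 + 3/16 → -1/6*x_1 - 35*x_2**3 - 3/4*x_2**2 + 35/4*x_2 - 76/3
  leading term x_1: no divisor's leading term divides it; move -1/6*x_1 to the remainder.
  leading term x_2**3: no divisor's leading term divides it; move -35*x_2**3 to the remainder.
  leading term x_2**2: no divisor's leading term divides it; move -3/4*x_2**2 to the remainder.
  leading term x_2: no divisor's leading term divides it; move 35/4*x_2 to the remainder.
  leading term 1: no divisor's leading term divides it; move -76/3 to the remainder.
  remainder -1/6*x_1 - 35*x_2**3 - 3/4*x_2**2 + 35/4*x_2 - 76/3 ≠ 0; add g_5 = -1/6*x_1 - 35*x_2**3 - 3/4*x_2**2 + 35/4*x_2 - 76/3 to the basis.

The other S-polynomials (S(f_2,g_3), S(f_2,g_4), S(g_3,g_4), S(f_1,g_5), S(f_2,g_5), S(g_3,g_5), S(g_4,g_5)) all reduce to 0 modulo the current basis, so we have a Gröbner basis.
Inter-reduce: drop elements whose leading term is divisible by another's, tail-reduce, and make monic.

G = {x_1 + 210*x_2**3 + 9/2*x_2**2 - 105/2*x_2 + 152, x_2**4 + 1/4*x_2**3 - 1/4*x_2**2 + 2/3*x_2 + 1/6}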